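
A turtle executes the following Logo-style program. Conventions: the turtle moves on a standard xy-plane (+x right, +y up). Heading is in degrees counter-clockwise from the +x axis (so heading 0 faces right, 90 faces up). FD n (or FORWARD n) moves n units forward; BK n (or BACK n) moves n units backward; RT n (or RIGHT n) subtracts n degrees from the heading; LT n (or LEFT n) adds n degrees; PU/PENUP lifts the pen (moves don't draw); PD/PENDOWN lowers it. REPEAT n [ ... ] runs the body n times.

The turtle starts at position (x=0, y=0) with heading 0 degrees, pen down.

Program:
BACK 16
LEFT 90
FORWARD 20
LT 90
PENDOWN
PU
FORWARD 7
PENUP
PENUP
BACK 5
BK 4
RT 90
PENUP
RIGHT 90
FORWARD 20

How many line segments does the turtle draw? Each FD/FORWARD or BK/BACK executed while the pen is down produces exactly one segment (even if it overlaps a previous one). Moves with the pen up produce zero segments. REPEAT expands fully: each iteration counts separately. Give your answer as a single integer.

Executing turtle program step by step:
Start: pos=(0,0), heading=0, pen down
BK 16: (0,0) -> (-16,0) [heading=0, draw]
LT 90: heading 0 -> 90
FD 20: (-16,0) -> (-16,20) [heading=90, draw]
LT 90: heading 90 -> 180
PD: pen down
PU: pen up
FD 7: (-16,20) -> (-23,20) [heading=180, move]
PU: pen up
PU: pen up
BK 5: (-23,20) -> (-18,20) [heading=180, move]
BK 4: (-18,20) -> (-14,20) [heading=180, move]
RT 90: heading 180 -> 90
PU: pen up
RT 90: heading 90 -> 0
FD 20: (-14,20) -> (6,20) [heading=0, move]
Final: pos=(6,20), heading=0, 2 segment(s) drawn
Segments drawn: 2

Answer: 2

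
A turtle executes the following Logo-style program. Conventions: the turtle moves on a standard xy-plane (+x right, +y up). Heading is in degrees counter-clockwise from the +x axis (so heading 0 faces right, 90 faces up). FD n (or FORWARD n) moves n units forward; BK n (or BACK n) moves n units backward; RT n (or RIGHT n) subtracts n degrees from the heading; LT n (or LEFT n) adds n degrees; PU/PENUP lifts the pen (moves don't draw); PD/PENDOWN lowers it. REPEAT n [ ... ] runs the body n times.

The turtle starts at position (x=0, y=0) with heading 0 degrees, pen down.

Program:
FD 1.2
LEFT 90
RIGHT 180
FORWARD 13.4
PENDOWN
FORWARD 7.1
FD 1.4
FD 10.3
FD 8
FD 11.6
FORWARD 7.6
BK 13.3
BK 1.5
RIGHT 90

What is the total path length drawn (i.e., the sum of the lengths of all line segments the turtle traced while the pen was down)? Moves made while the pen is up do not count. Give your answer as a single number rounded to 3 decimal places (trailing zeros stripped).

Executing turtle program step by step:
Start: pos=(0,0), heading=0, pen down
FD 1.2: (0,0) -> (1.2,0) [heading=0, draw]
LT 90: heading 0 -> 90
RT 180: heading 90 -> 270
FD 13.4: (1.2,0) -> (1.2,-13.4) [heading=270, draw]
PD: pen down
FD 7.1: (1.2,-13.4) -> (1.2,-20.5) [heading=270, draw]
FD 1.4: (1.2,-20.5) -> (1.2,-21.9) [heading=270, draw]
FD 10.3: (1.2,-21.9) -> (1.2,-32.2) [heading=270, draw]
FD 8: (1.2,-32.2) -> (1.2,-40.2) [heading=270, draw]
FD 11.6: (1.2,-40.2) -> (1.2,-51.8) [heading=270, draw]
FD 7.6: (1.2,-51.8) -> (1.2,-59.4) [heading=270, draw]
BK 13.3: (1.2,-59.4) -> (1.2,-46.1) [heading=270, draw]
BK 1.5: (1.2,-46.1) -> (1.2,-44.6) [heading=270, draw]
RT 90: heading 270 -> 180
Final: pos=(1.2,-44.6), heading=180, 10 segment(s) drawn

Segment lengths:
  seg 1: (0,0) -> (1.2,0), length = 1.2
  seg 2: (1.2,0) -> (1.2,-13.4), length = 13.4
  seg 3: (1.2,-13.4) -> (1.2,-20.5), length = 7.1
  seg 4: (1.2,-20.5) -> (1.2,-21.9), length = 1.4
  seg 5: (1.2,-21.9) -> (1.2,-32.2), length = 10.3
  seg 6: (1.2,-32.2) -> (1.2,-40.2), length = 8
  seg 7: (1.2,-40.2) -> (1.2,-51.8), length = 11.6
  seg 8: (1.2,-51.8) -> (1.2,-59.4), length = 7.6
  seg 9: (1.2,-59.4) -> (1.2,-46.1), length = 13.3
  seg 10: (1.2,-46.1) -> (1.2,-44.6), length = 1.5
Total = 75.4

Answer: 75.4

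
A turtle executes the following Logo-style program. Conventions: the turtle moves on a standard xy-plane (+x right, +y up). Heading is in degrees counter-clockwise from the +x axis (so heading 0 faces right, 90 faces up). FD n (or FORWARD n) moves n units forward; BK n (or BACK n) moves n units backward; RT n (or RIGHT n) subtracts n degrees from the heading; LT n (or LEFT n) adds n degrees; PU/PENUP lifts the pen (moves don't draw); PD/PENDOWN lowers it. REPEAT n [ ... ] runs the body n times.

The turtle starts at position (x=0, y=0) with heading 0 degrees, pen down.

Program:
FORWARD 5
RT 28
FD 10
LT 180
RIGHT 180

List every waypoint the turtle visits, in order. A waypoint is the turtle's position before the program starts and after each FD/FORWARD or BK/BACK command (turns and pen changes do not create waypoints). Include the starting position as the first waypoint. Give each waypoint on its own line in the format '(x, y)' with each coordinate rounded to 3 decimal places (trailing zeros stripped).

Answer: (0, 0)
(5, 0)
(13.829, -4.695)

Derivation:
Executing turtle program step by step:
Start: pos=(0,0), heading=0, pen down
FD 5: (0,0) -> (5,0) [heading=0, draw]
RT 28: heading 0 -> 332
FD 10: (5,0) -> (13.829,-4.695) [heading=332, draw]
LT 180: heading 332 -> 152
RT 180: heading 152 -> 332
Final: pos=(13.829,-4.695), heading=332, 2 segment(s) drawn
Waypoints (3 total):
(0, 0)
(5, 0)
(13.829, -4.695)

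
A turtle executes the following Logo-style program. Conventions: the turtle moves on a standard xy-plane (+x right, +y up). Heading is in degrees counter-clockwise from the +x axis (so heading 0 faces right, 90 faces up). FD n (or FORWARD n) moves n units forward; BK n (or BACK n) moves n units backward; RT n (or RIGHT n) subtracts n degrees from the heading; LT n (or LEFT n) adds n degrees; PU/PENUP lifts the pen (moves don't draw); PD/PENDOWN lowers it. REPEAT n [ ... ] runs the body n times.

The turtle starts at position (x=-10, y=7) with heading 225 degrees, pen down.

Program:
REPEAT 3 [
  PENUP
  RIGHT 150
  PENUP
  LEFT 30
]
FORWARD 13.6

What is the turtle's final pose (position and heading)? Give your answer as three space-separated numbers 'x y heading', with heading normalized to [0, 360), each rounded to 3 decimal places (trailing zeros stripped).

Executing turtle program step by step:
Start: pos=(-10,7), heading=225, pen down
REPEAT 3 [
  -- iteration 1/3 --
  PU: pen up
  RT 150: heading 225 -> 75
  PU: pen up
  LT 30: heading 75 -> 105
  -- iteration 2/3 --
  PU: pen up
  RT 150: heading 105 -> 315
  PU: pen up
  LT 30: heading 315 -> 345
  -- iteration 3/3 --
  PU: pen up
  RT 150: heading 345 -> 195
  PU: pen up
  LT 30: heading 195 -> 225
]
FD 13.6: (-10,7) -> (-19.617,-2.617) [heading=225, move]
Final: pos=(-19.617,-2.617), heading=225, 0 segment(s) drawn

Answer: -19.617 -2.617 225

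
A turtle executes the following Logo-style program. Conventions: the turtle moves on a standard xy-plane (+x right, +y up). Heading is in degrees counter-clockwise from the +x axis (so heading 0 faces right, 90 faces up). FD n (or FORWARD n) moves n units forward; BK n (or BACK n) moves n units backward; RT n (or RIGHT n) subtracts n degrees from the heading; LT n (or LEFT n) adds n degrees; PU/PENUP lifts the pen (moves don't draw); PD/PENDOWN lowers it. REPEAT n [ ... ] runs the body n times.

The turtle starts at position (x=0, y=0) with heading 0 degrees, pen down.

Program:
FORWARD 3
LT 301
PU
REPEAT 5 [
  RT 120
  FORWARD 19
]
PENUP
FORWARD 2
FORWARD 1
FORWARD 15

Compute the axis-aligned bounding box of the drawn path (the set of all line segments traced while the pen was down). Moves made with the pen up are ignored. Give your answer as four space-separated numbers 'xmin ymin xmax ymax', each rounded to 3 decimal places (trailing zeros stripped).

Executing turtle program step by step:
Start: pos=(0,0), heading=0, pen down
FD 3: (0,0) -> (3,0) [heading=0, draw]
LT 301: heading 0 -> 301
PU: pen up
REPEAT 5 [
  -- iteration 1/5 --
  RT 120: heading 301 -> 181
  FD 19: (3,0) -> (-15.997,-0.332) [heading=181, move]
  -- iteration 2/5 --
  RT 120: heading 181 -> 61
  FD 19: (-15.997,-0.332) -> (-6.786,16.286) [heading=61, move]
  -- iteration 3/5 --
  RT 120: heading 61 -> 301
  FD 19: (-6.786,16.286) -> (3,0) [heading=301, move]
  -- iteration 4/5 --
  RT 120: heading 301 -> 181
  FD 19: (3,0) -> (-15.997,-0.332) [heading=181, move]
  -- iteration 5/5 --
  RT 120: heading 181 -> 61
  FD 19: (-15.997,-0.332) -> (-6.786,16.286) [heading=61, move]
]
PU: pen up
FD 2: (-6.786,16.286) -> (-5.816,18.035) [heading=61, move]
FD 1: (-5.816,18.035) -> (-5.331,18.91) [heading=61, move]
FD 15: (-5.331,18.91) -> (1.941,32.029) [heading=61, move]
Final: pos=(1.941,32.029), heading=61, 1 segment(s) drawn

Segment endpoints: x in {0, 3}, y in {0}
xmin=0, ymin=0, xmax=3, ymax=0

Answer: 0 0 3 0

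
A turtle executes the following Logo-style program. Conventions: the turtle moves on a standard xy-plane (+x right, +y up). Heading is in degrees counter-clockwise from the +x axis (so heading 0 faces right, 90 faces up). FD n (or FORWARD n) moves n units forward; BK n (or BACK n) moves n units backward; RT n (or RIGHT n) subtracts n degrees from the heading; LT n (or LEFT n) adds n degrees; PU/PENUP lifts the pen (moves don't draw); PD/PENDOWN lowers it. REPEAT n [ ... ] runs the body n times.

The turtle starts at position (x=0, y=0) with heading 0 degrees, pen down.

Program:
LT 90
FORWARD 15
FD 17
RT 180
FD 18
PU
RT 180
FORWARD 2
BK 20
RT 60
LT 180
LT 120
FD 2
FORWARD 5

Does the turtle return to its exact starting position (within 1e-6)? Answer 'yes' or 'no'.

Answer: no

Derivation:
Executing turtle program step by step:
Start: pos=(0,0), heading=0, pen down
LT 90: heading 0 -> 90
FD 15: (0,0) -> (0,15) [heading=90, draw]
FD 17: (0,15) -> (0,32) [heading=90, draw]
RT 180: heading 90 -> 270
FD 18: (0,32) -> (0,14) [heading=270, draw]
PU: pen up
RT 180: heading 270 -> 90
FD 2: (0,14) -> (0,16) [heading=90, move]
BK 20: (0,16) -> (0,-4) [heading=90, move]
RT 60: heading 90 -> 30
LT 180: heading 30 -> 210
LT 120: heading 210 -> 330
FD 2: (0,-4) -> (1.732,-5) [heading=330, move]
FD 5: (1.732,-5) -> (6.062,-7.5) [heading=330, move]
Final: pos=(6.062,-7.5), heading=330, 3 segment(s) drawn

Start position: (0, 0)
Final position: (6.062, -7.5)
Distance = 9.644; >= 1e-6 -> NOT closed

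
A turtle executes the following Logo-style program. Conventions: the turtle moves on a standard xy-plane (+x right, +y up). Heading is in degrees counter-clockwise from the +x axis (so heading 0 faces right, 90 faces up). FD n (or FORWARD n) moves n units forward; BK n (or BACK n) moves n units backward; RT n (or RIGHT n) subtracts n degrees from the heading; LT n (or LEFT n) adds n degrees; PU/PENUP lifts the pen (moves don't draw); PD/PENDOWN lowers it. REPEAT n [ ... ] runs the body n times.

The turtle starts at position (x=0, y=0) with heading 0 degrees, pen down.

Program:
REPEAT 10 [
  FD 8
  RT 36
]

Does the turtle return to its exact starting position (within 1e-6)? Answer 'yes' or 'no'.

Answer: yes

Derivation:
Executing turtle program step by step:
Start: pos=(0,0), heading=0, pen down
REPEAT 10 [
  -- iteration 1/10 --
  FD 8: (0,0) -> (8,0) [heading=0, draw]
  RT 36: heading 0 -> 324
  -- iteration 2/10 --
  FD 8: (8,0) -> (14.472,-4.702) [heading=324, draw]
  RT 36: heading 324 -> 288
  -- iteration 3/10 --
  FD 8: (14.472,-4.702) -> (16.944,-12.311) [heading=288, draw]
  RT 36: heading 288 -> 252
  -- iteration 4/10 --
  FD 8: (16.944,-12.311) -> (14.472,-19.919) [heading=252, draw]
  RT 36: heading 252 -> 216
  -- iteration 5/10 --
  FD 8: (14.472,-19.919) -> (8,-24.621) [heading=216, draw]
  RT 36: heading 216 -> 180
  -- iteration 6/10 --
  FD 8: (8,-24.621) -> (0,-24.621) [heading=180, draw]
  RT 36: heading 180 -> 144
  -- iteration 7/10 --
  FD 8: (0,-24.621) -> (-6.472,-19.919) [heading=144, draw]
  RT 36: heading 144 -> 108
  -- iteration 8/10 --
  FD 8: (-6.472,-19.919) -> (-8.944,-12.311) [heading=108, draw]
  RT 36: heading 108 -> 72
  -- iteration 9/10 --
  FD 8: (-8.944,-12.311) -> (-6.472,-4.702) [heading=72, draw]
  RT 36: heading 72 -> 36
  -- iteration 10/10 --
  FD 8: (-6.472,-4.702) -> (0,0) [heading=36, draw]
  RT 36: heading 36 -> 0
]
Final: pos=(0,0), heading=0, 10 segment(s) drawn

Start position: (0, 0)
Final position: (0, 0)
Distance = 0; < 1e-6 -> CLOSED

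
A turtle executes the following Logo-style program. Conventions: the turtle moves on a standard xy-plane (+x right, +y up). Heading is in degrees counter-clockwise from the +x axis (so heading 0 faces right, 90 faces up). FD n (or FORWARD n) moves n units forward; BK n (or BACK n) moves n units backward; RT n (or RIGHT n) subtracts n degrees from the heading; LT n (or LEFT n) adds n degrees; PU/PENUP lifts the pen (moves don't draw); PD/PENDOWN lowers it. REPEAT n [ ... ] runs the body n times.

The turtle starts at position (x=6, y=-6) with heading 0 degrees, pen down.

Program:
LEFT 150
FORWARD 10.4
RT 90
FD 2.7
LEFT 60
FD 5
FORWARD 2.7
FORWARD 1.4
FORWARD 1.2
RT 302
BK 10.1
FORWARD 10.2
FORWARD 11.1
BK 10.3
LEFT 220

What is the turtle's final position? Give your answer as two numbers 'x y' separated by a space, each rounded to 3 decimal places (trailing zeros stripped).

Executing turtle program step by step:
Start: pos=(6,-6), heading=0, pen down
LT 150: heading 0 -> 150
FD 10.4: (6,-6) -> (-3.007,-0.8) [heading=150, draw]
RT 90: heading 150 -> 60
FD 2.7: (-3.007,-0.8) -> (-1.657,1.538) [heading=60, draw]
LT 60: heading 60 -> 120
FD 5: (-1.657,1.538) -> (-4.157,5.868) [heading=120, draw]
FD 2.7: (-4.157,5.868) -> (-5.507,8.207) [heading=120, draw]
FD 1.4: (-5.507,8.207) -> (-6.207,9.419) [heading=120, draw]
FD 1.2: (-6.207,9.419) -> (-6.807,10.458) [heading=120, draw]
RT 302: heading 120 -> 178
BK 10.1: (-6.807,10.458) -> (3.287,10.106) [heading=178, draw]
FD 10.2: (3.287,10.106) -> (-6.907,10.462) [heading=178, draw]
FD 11.1: (-6.907,10.462) -> (-18,10.849) [heading=178, draw]
BK 10.3: (-18,10.849) -> (-7.706,10.49) [heading=178, draw]
LT 220: heading 178 -> 38
Final: pos=(-7.706,10.49), heading=38, 10 segment(s) drawn

Answer: -7.706 10.49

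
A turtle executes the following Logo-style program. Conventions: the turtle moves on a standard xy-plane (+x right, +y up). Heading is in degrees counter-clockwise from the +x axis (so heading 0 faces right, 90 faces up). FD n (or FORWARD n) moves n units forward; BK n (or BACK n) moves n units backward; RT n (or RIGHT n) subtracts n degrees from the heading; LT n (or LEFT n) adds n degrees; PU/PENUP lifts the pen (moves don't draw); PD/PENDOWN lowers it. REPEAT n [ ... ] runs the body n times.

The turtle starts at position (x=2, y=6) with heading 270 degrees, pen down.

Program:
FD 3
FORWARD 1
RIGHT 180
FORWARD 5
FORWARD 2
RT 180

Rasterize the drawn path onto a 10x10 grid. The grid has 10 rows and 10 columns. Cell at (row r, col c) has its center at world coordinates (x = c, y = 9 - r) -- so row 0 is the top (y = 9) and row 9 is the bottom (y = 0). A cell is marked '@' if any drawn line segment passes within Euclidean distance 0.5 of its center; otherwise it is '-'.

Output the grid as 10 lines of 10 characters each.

Segment 0: (2,6) -> (2,3)
Segment 1: (2,3) -> (2,2)
Segment 2: (2,2) -> (2,7)
Segment 3: (2,7) -> (2,9)

Answer: --@-------
--@-------
--@-------
--@-------
--@-------
--@-------
--@-------
--@-------
----------
----------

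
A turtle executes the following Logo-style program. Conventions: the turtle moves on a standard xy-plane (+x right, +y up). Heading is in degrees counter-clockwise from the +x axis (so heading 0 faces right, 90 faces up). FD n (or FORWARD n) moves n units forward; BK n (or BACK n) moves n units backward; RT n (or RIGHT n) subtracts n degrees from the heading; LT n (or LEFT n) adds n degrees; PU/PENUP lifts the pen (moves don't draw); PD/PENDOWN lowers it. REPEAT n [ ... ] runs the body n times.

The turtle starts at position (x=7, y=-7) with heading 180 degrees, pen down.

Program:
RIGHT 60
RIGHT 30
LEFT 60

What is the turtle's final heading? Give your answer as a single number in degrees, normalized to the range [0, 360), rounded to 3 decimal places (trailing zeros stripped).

Answer: 150

Derivation:
Executing turtle program step by step:
Start: pos=(7,-7), heading=180, pen down
RT 60: heading 180 -> 120
RT 30: heading 120 -> 90
LT 60: heading 90 -> 150
Final: pos=(7,-7), heading=150, 0 segment(s) drawn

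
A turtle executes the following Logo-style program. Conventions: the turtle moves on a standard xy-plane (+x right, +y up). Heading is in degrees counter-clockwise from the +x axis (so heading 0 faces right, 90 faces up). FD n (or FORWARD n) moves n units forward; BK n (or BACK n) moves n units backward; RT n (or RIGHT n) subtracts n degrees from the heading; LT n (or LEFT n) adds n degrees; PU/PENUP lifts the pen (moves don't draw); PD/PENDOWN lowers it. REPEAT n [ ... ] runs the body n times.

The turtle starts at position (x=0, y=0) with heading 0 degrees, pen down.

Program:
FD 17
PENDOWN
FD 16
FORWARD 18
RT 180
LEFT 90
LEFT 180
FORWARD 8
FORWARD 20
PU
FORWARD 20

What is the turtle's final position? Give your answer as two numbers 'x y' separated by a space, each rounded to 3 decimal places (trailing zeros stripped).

Executing turtle program step by step:
Start: pos=(0,0), heading=0, pen down
FD 17: (0,0) -> (17,0) [heading=0, draw]
PD: pen down
FD 16: (17,0) -> (33,0) [heading=0, draw]
FD 18: (33,0) -> (51,0) [heading=0, draw]
RT 180: heading 0 -> 180
LT 90: heading 180 -> 270
LT 180: heading 270 -> 90
FD 8: (51,0) -> (51,8) [heading=90, draw]
FD 20: (51,8) -> (51,28) [heading=90, draw]
PU: pen up
FD 20: (51,28) -> (51,48) [heading=90, move]
Final: pos=(51,48), heading=90, 5 segment(s) drawn

Answer: 51 48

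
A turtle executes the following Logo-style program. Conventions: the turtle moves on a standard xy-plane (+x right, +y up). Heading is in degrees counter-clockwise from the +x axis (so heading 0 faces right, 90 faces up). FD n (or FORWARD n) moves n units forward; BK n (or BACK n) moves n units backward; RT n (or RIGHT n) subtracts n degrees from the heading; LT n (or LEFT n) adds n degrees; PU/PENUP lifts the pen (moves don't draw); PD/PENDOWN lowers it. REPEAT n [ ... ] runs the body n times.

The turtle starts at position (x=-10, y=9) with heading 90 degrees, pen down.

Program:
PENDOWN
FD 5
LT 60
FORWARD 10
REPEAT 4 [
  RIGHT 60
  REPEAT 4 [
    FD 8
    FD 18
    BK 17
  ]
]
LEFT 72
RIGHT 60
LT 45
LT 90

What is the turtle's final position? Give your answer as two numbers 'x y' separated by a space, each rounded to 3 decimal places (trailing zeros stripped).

Answer: 43.694 19

Derivation:
Executing turtle program step by step:
Start: pos=(-10,9), heading=90, pen down
PD: pen down
FD 5: (-10,9) -> (-10,14) [heading=90, draw]
LT 60: heading 90 -> 150
FD 10: (-10,14) -> (-18.66,19) [heading=150, draw]
REPEAT 4 [
  -- iteration 1/4 --
  RT 60: heading 150 -> 90
  REPEAT 4 [
    -- iteration 1/4 --
    FD 8: (-18.66,19) -> (-18.66,27) [heading=90, draw]
    FD 18: (-18.66,27) -> (-18.66,45) [heading=90, draw]
    BK 17: (-18.66,45) -> (-18.66,28) [heading=90, draw]
    -- iteration 2/4 --
    FD 8: (-18.66,28) -> (-18.66,36) [heading=90, draw]
    FD 18: (-18.66,36) -> (-18.66,54) [heading=90, draw]
    BK 17: (-18.66,54) -> (-18.66,37) [heading=90, draw]
    -- iteration 3/4 --
    FD 8: (-18.66,37) -> (-18.66,45) [heading=90, draw]
    FD 18: (-18.66,45) -> (-18.66,63) [heading=90, draw]
    BK 17: (-18.66,63) -> (-18.66,46) [heading=90, draw]
    -- iteration 4/4 --
    FD 8: (-18.66,46) -> (-18.66,54) [heading=90, draw]
    FD 18: (-18.66,54) -> (-18.66,72) [heading=90, draw]
    BK 17: (-18.66,72) -> (-18.66,55) [heading=90, draw]
  ]
  -- iteration 2/4 --
  RT 60: heading 90 -> 30
  REPEAT 4 [
    -- iteration 1/4 --
    FD 8: (-18.66,55) -> (-11.732,59) [heading=30, draw]
    FD 18: (-11.732,59) -> (3.856,68) [heading=30, draw]
    BK 17: (3.856,68) -> (-10.866,59.5) [heading=30, draw]
    -- iteration 2/4 --
    FD 8: (-10.866,59.5) -> (-3.938,63.5) [heading=30, draw]
    FD 18: (-3.938,63.5) -> (11.651,72.5) [heading=30, draw]
    BK 17: (11.651,72.5) -> (-3.072,64) [heading=30, draw]
    -- iteration 3/4 --
    FD 8: (-3.072,64) -> (3.856,68) [heading=30, draw]
    FD 18: (3.856,68) -> (19.445,77) [heading=30, draw]
    BK 17: (19.445,77) -> (4.722,68.5) [heading=30, draw]
    -- iteration 4/4 --
    FD 8: (4.722,68.5) -> (11.651,72.5) [heading=30, draw]
    FD 18: (11.651,72.5) -> (27.239,81.5) [heading=30, draw]
    BK 17: (27.239,81.5) -> (12.517,73) [heading=30, draw]
  ]
  -- iteration 3/4 --
  RT 60: heading 30 -> 330
  REPEAT 4 [
    -- iteration 1/4 --
    FD 8: (12.517,73) -> (19.445,69) [heading=330, draw]
    FD 18: (19.445,69) -> (35.033,60) [heading=330, draw]
    BK 17: (35.033,60) -> (20.311,68.5) [heading=330, draw]
    -- iteration 2/4 --
    FD 8: (20.311,68.5) -> (27.239,64.5) [heading=330, draw]
    FD 18: (27.239,64.5) -> (42.828,55.5) [heading=330, draw]
    BK 17: (42.828,55.5) -> (28.105,64) [heading=330, draw]
    -- iteration 3/4 --
    FD 8: (28.105,64) -> (35.033,60) [heading=330, draw]
    FD 18: (35.033,60) -> (50.622,51) [heading=330, draw]
    BK 17: (50.622,51) -> (35.899,59.5) [heading=330, draw]
    -- iteration 4/4 --
    FD 8: (35.899,59.5) -> (42.828,55.5) [heading=330, draw]
    FD 18: (42.828,55.5) -> (58.416,46.5) [heading=330, draw]
    BK 17: (58.416,46.5) -> (43.694,55) [heading=330, draw]
  ]
  -- iteration 4/4 --
  RT 60: heading 330 -> 270
  REPEAT 4 [
    -- iteration 1/4 --
    FD 8: (43.694,55) -> (43.694,47) [heading=270, draw]
    FD 18: (43.694,47) -> (43.694,29) [heading=270, draw]
    BK 17: (43.694,29) -> (43.694,46) [heading=270, draw]
    -- iteration 2/4 --
    FD 8: (43.694,46) -> (43.694,38) [heading=270, draw]
    FD 18: (43.694,38) -> (43.694,20) [heading=270, draw]
    BK 17: (43.694,20) -> (43.694,37) [heading=270, draw]
    -- iteration 3/4 --
    FD 8: (43.694,37) -> (43.694,29) [heading=270, draw]
    FD 18: (43.694,29) -> (43.694,11) [heading=270, draw]
    BK 17: (43.694,11) -> (43.694,28) [heading=270, draw]
    -- iteration 4/4 --
    FD 8: (43.694,28) -> (43.694,20) [heading=270, draw]
    FD 18: (43.694,20) -> (43.694,2) [heading=270, draw]
    BK 17: (43.694,2) -> (43.694,19) [heading=270, draw]
  ]
]
LT 72: heading 270 -> 342
RT 60: heading 342 -> 282
LT 45: heading 282 -> 327
LT 90: heading 327 -> 57
Final: pos=(43.694,19), heading=57, 50 segment(s) drawn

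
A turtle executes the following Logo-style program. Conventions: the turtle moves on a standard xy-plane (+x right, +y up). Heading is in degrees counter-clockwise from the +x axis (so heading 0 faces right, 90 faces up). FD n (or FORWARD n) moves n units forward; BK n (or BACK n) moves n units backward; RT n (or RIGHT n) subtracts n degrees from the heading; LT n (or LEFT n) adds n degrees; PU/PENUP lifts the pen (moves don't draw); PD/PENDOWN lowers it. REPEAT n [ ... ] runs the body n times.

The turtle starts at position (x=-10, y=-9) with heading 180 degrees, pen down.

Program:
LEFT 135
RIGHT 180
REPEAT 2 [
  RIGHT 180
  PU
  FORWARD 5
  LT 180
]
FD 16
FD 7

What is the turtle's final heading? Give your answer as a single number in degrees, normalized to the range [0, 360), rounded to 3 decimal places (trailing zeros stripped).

Executing turtle program step by step:
Start: pos=(-10,-9), heading=180, pen down
LT 135: heading 180 -> 315
RT 180: heading 315 -> 135
REPEAT 2 [
  -- iteration 1/2 --
  RT 180: heading 135 -> 315
  PU: pen up
  FD 5: (-10,-9) -> (-6.464,-12.536) [heading=315, move]
  LT 180: heading 315 -> 135
  -- iteration 2/2 --
  RT 180: heading 135 -> 315
  PU: pen up
  FD 5: (-6.464,-12.536) -> (-2.929,-16.071) [heading=315, move]
  LT 180: heading 315 -> 135
]
FD 16: (-2.929,-16.071) -> (-14.243,-4.757) [heading=135, move]
FD 7: (-14.243,-4.757) -> (-19.192,0.192) [heading=135, move]
Final: pos=(-19.192,0.192), heading=135, 0 segment(s) drawn

Answer: 135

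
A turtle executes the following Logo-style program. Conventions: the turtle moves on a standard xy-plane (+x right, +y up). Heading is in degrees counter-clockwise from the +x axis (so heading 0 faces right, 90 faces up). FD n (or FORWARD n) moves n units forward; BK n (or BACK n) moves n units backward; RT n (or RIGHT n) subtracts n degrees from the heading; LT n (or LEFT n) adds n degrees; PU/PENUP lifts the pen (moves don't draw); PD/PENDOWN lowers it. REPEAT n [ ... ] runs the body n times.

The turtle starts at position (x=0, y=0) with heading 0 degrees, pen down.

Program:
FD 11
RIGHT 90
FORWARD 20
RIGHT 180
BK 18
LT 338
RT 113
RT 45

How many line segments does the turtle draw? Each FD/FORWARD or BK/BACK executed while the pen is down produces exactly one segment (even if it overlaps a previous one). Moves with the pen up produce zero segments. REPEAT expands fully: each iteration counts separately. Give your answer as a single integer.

Answer: 3

Derivation:
Executing turtle program step by step:
Start: pos=(0,0), heading=0, pen down
FD 11: (0,0) -> (11,0) [heading=0, draw]
RT 90: heading 0 -> 270
FD 20: (11,0) -> (11,-20) [heading=270, draw]
RT 180: heading 270 -> 90
BK 18: (11,-20) -> (11,-38) [heading=90, draw]
LT 338: heading 90 -> 68
RT 113: heading 68 -> 315
RT 45: heading 315 -> 270
Final: pos=(11,-38), heading=270, 3 segment(s) drawn
Segments drawn: 3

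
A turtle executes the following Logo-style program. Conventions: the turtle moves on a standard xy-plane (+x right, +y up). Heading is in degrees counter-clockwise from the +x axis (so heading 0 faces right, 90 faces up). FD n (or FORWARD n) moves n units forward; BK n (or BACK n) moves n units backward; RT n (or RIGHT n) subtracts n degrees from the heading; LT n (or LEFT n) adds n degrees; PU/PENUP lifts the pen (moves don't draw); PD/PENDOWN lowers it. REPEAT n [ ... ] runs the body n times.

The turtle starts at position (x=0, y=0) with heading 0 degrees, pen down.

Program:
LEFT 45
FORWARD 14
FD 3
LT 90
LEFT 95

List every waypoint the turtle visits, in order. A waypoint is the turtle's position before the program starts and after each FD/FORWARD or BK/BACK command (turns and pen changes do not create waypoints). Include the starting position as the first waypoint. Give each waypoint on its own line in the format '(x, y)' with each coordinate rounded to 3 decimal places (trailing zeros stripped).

Answer: (0, 0)
(9.899, 9.899)
(12.021, 12.021)

Derivation:
Executing turtle program step by step:
Start: pos=(0,0), heading=0, pen down
LT 45: heading 0 -> 45
FD 14: (0,0) -> (9.899,9.899) [heading=45, draw]
FD 3: (9.899,9.899) -> (12.021,12.021) [heading=45, draw]
LT 90: heading 45 -> 135
LT 95: heading 135 -> 230
Final: pos=(12.021,12.021), heading=230, 2 segment(s) drawn
Waypoints (3 total):
(0, 0)
(9.899, 9.899)
(12.021, 12.021)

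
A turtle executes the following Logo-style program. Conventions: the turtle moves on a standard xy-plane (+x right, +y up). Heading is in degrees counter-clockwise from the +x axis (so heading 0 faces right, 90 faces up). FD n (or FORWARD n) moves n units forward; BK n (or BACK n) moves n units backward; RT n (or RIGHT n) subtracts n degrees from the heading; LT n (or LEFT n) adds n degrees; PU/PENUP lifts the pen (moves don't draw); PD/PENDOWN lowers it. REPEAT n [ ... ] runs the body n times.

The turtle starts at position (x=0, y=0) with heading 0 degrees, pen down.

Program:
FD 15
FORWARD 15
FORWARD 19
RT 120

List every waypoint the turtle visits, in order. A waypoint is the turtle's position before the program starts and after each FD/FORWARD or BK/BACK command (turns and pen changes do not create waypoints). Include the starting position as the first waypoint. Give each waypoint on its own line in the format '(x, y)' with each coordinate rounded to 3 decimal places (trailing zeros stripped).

Executing turtle program step by step:
Start: pos=(0,0), heading=0, pen down
FD 15: (0,0) -> (15,0) [heading=0, draw]
FD 15: (15,0) -> (30,0) [heading=0, draw]
FD 19: (30,0) -> (49,0) [heading=0, draw]
RT 120: heading 0 -> 240
Final: pos=(49,0), heading=240, 3 segment(s) drawn
Waypoints (4 total):
(0, 0)
(15, 0)
(30, 0)
(49, 0)

Answer: (0, 0)
(15, 0)
(30, 0)
(49, 0)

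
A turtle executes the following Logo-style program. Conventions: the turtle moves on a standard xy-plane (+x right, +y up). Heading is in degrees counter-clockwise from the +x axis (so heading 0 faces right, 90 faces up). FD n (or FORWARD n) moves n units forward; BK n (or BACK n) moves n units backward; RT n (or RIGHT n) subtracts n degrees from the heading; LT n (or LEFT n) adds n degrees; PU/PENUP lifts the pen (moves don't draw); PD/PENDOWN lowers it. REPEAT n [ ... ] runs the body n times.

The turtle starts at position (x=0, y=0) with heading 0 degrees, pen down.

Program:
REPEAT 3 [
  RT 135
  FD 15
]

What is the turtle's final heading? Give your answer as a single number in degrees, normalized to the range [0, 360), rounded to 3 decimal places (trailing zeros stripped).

Answer: 315

Derivation:
Executing turtle program step by step:
Start: pos=(0,0), heading=0, pen down
REPEAT 3 [
  -- iteration 1/3 --
  RT 135: heading 0 -> 225
  FD 15: (0,0) -> (-10.607,-10.607) [heading=225, draw]
  -- iteration 2/3 --
  RT 135: heading 225 -> 90
  FD 15: (-10.607,-10.607) -> (-10.607,4.393) [heading=90, draw]
  -- iteration 3/3 --
  RT 135: heading 90 -> 315
  FD 15: (-10.607,4.393) -> (0,-6.213) [heading=315, draw]
]
Final: pos=(0,-6.213), heading=315, 3 segment(s) drawn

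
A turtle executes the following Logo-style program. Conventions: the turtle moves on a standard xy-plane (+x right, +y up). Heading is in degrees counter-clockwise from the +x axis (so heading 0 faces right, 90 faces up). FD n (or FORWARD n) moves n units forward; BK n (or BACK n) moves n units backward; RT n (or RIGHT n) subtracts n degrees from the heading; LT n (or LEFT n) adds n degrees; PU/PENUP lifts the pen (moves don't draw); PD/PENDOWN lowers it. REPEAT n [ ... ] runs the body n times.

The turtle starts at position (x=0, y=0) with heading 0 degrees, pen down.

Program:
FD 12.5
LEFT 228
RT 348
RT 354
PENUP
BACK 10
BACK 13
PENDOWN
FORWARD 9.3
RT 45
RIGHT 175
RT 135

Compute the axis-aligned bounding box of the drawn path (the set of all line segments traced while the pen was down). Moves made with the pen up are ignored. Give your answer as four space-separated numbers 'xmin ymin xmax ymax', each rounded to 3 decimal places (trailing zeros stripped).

Executing turtle program step by step:
Start: pos=(0,0), heading=0, pen down
FD 12.5: (0,0) -> (12.5,0) [heading=0, draw]
LT 228: heading 0 -> 228
RT 348: heading 228 -> 240
RT 354: heading 240 -> 246
PU: pen up
BK 10: (12.5,0) -> (16.567,9.135) [heading=246, move]
BK 13: (16.567,9.135) -> (21.855,21.012) [heading=246, move]
PD: pen down
FD 9.3: (21.855,21.012) -> (18.072,12.516) [heading=246, draw]
RT 45: heading 246 -> 201
RT 175: heading 201 -> 26
RT 135: heading 26 -> 251
Final: pos=(18.072,12.516), heading=251, 2 segment(s) drawn

Segment endpoints: x in {0, 12.5, 18.072, 21.855}, y in {0, 12.516, 21.012}
xmin=0, ymin=0, xmax=21.855, ymax=21.012

Answer: 0 0 21.855 21.012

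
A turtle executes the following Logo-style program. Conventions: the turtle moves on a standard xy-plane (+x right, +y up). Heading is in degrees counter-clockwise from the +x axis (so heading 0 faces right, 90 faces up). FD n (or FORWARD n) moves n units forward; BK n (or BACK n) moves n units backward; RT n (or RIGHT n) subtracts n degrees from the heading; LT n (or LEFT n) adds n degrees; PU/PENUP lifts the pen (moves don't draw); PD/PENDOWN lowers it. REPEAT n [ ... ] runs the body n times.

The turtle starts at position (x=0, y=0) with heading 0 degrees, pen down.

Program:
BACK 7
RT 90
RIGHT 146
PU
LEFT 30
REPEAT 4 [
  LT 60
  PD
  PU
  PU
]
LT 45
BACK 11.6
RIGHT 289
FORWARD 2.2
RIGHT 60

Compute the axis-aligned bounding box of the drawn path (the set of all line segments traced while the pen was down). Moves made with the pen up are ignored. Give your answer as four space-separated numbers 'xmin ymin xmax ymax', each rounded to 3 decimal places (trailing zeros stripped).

Answer: -7 0 0 0

Derivation:
Executing turtle program step by step:
Start: pos=(0,0), heading=0, pen down
BK 7: (0,0) -> (-7,0) [heading=0, draw]
RT 90: heading 0 -> 270
RT 146: heading 270 -> 124
PU: pen up
LT 30: heading 124 -> 154
REPEAT 4 [
  -- iteration 1/4 --
  LT 60: heading 154 -> 214
  PD: pen down
  PU: pen up
  PU: pen up
  -- iteration 2/4 --
  LT 60: heading 214 -> 274
  PD: pen down
  PU: pen up
  PU: pen up
  -- iteration 3/4 --
  LT 60: heading 274 -> 334
  PD: pen down
  PU: pen up
  PU: pen up
  -- iteration 4/4 --
  LT 60: heading 334 -> 34
  PD: pen down
  PU: pen up
  PU: pen up
]
LT 45: heading 34 -> 79
BK 11.6: (-7,0) -> (-9.213,-11.387) [heading=79, move]
RT 289: heading 79 -> 150
FD 2.2: (-9.213,-11.387) -> (-11.119,-10.287) [heading=150, move]
RT 60: heading 150 -> 90
Final: pos=(-11.119,-10.287), heading=90, 1 segment(s) drawn

Segment endpoints: x in {-7, 0}, y in {0}
xmin=-7, ymin=0, xmax=0, ymax=0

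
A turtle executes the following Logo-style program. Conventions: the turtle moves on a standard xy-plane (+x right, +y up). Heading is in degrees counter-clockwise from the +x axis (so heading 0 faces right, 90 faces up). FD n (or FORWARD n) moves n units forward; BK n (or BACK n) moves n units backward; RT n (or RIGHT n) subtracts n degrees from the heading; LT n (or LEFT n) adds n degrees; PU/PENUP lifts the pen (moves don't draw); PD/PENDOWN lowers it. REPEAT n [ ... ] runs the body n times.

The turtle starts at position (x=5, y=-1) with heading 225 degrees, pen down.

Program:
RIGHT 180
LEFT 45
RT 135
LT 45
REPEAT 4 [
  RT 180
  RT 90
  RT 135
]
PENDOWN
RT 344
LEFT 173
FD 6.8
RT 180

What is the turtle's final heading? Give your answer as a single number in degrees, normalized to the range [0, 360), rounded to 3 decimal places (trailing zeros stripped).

Executing turtle program step by step:
Start: pos=(5,-1), heading=225, pen down
RT 180: heading 225 -> 45
LT 45: heading 45 -> 90
RT 135: heading 90 -> 315
LT 45: heading 315 -> 0
REPEAT 4 [
  -- iteration 1/4 --
  RT 180: heading 0 -> 180
  RT 90: heading 180 -> 90
  RT 135: heading 90 -> 315
  -- iteration 2/4 --
  RT 180: heading 315 -> 135
  RT 90: heading 135 -> 45
  RT 135: heading 45 -> 270
  -- iteration 3/4 --
  RT 180: heading 270 -> 90
  RT 90: heading 90 -> 0
  RT 135: heading 0 -> 225
  -- iteration 4/4 --
  RT 180: heading 225 -> 45
  RT 90: heading 45 -> 315
  RT 135: heading 315 -> 180
]
PD: pen down
RT 344: heading 180 -> 196
LT 173: heading 196 -> 9
FD 6.8: (5,-1) -> (11.716,0.064) [heading=9, draw]
RT 180: heading 9 -> 189
Final: pos=(11.716,0.064), heading=189, 1 segment(s) drawn

Answer: 189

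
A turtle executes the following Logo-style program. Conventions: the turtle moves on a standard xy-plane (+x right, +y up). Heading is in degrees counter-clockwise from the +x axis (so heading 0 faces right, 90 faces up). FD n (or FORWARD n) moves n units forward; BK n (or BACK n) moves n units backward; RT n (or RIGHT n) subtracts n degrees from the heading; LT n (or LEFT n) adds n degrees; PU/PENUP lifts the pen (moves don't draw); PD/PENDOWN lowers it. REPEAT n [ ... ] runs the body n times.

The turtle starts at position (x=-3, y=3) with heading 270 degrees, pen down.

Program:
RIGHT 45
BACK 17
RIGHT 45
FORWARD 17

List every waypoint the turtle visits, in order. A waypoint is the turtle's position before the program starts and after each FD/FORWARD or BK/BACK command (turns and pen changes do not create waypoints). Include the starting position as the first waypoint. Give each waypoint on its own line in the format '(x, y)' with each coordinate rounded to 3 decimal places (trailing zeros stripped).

Executing turtle program step by step:
Start: pos=(-3,3), heading=270, pen down
RT 45: heading 270 -> 225
BK 17: (-3,3) -> (9.021,15.021) [heading=225, draw]
RT 45: heading 225 -> 180
FD 17: (9.021,15.021) -> (-7.979,15.021) [heading=180, draw]
Final: pos=(-7.979,15.021), heading=180, 2 segment(s) drawn
Waypoints (3 total):
(-3, 3)
(9.021, 15.021)
(-7.979, 15.021)

Answer: (-3, 3)
(9.021, 15.021)
(-7.979, 15.021)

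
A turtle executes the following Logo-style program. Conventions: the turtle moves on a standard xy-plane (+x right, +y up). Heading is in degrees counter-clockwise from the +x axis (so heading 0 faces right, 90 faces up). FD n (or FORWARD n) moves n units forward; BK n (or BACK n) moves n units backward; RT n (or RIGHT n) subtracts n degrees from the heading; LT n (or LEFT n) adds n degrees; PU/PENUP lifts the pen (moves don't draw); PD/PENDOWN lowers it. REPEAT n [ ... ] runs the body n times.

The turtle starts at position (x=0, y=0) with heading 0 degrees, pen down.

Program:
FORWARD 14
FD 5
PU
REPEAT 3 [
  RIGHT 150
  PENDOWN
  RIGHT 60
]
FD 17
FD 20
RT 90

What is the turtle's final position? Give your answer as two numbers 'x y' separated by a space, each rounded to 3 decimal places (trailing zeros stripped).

Executing turtle program step by step:
Start: pos=(0,0), heading=0, pen down
FD 14: (0,0) -> (14,0) [heading=0, draw]
FD 5: (14,0) -> (19,0) [heading=0, draw]
PU: pen up
REPEAT 3 [
  -- iteration 1/3 --
  RT 150: heading 0 -> 210
  PD: pen down
  RT 60: heading 210 -> 150
  -- iteration 2/3 --
  RT 150: heading 150 -> 0
  PD: pen down
  RT 60: heading 0 -> 300
  -- iteration 3/3 --
  RT 150: heading 300 -> 150
  PD: pen down
  RT 60: heading 150 -> 90
]
FD 17: (19,0) -> (19,17) [heading=90, draw]
FD 20: (19,17) -> (19,37) [heading=90, draw]
RT 90: heading 90 -> 0
Final: pos=(19,37), heading=0, 4 segment(s) drawn

Answer: 19 37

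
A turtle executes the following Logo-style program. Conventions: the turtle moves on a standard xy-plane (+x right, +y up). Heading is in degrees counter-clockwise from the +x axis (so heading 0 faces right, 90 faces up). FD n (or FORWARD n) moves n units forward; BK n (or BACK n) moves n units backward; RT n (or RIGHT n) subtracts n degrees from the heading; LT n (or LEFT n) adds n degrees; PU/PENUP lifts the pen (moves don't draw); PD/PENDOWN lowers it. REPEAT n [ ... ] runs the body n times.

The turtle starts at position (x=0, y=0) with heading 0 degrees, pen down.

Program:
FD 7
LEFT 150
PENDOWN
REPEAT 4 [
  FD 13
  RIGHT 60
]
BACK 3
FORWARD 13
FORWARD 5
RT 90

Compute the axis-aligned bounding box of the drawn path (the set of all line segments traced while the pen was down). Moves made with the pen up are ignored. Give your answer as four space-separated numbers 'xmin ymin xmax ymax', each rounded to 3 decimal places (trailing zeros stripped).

Executing turtle program step by step:
Start: pos=(0,0), heading=0, pen down
FD 7: (0,0) -> (7,0) [heading=0, draw]
LT 150: heading 0 -> 150
PD: pen down
REPEAT 4 [
  -- iteration 1/4 --
  FD 13: (7,0) -> (-4.258,6.5) [heading=150, draw]
  RT 60: heading 150 -> 90
  -- iteration 2/4 --
  FD 13: (-4.258,6.5) -> (-4.258,19.5) [heading=90, draw]
  RT 60: heading 90 -> 30
  -- iteration 3/4 --
  FD 13: (-4.258,19.5) -> (7,26) [heading=30, draw]
  RT 60: heading 30 -> 330
  -- iteration 4/4 --
  FD 13: (7,26) -> (18.258,19.5) [heading=330, draw]
  RT 60: heading 330 -> 270
]
BK 3: (18.258,19.5) -> (18.258,22.5) [heading=270, draw]
FD 13: (18.258,22.5) -> (18.258,9.5) [heading=270, draw]
FD 5: (18.258,9.5) -> (18.258,4.5) [heading=270, draw]
RT 90: heading 270 -> 180
Final: pos=(18.258,4.5), heading=180, 8 segment(s) drawn

Segment endpoints: x in {-4.258, -4.258, 0, 7, 7, 18.258}, y in {0, 4.5, 6.5, 9.5, 19.5, 22.5, 26}
xmin=-4.258, ymin=0, xmax=18.258, ymax=26

Answer: -4.258 0 18.258 26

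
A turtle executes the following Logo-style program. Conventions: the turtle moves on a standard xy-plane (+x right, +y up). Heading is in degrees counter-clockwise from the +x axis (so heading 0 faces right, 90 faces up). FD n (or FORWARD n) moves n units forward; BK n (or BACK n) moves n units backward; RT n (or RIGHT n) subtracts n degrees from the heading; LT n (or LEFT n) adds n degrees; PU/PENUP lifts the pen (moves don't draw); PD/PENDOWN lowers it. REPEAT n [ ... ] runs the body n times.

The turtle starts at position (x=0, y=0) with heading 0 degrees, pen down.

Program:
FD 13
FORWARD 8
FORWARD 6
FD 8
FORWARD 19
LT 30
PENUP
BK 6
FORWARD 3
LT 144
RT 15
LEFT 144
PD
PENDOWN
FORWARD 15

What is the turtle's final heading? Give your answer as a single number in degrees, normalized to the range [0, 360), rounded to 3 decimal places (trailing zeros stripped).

Answer: 303

Derivation:
Executing turtle program step by step:
Start: pos=(0,0), heading=0, pen down
FD 13: (0,0) -> (13,0) [heading=0, draw]
FD 8: (13,0) -> (21,0) [heading=0, draw]
FD 6: (21,0) -> (27,0) [heading=0, draw]
FD 8: (27,0) -> (35,0) [heading=0, draw]
FD 19: (35,0) -> (54,0) [heading=0, draw]
LT 30: heading 0 -> 30
PU: pen up
BK 6: (54,0) -> (48.804,-3) [heading=30, move]
FD 3: (48.804,-3) -> (51.402,-1.5) [heading=30, move]
LT 144: heading 30 -> 174
RT 15: heading 174 -> 159
LT 144: heading 159 -> 303
PD: pen down
PD: pen down
FD 15: (51.402,-1.5) -> (59.572,-14.08) [heading=303, draw]
Final: pos=(59.572,-14.08), heading=303, 6 segment(s) drawn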